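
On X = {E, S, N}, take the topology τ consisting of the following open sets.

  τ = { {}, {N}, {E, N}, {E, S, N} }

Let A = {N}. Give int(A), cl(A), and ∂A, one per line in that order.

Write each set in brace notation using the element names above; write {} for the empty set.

int(A) = {N}
cl(A)  = {E, S, N}
∂A     = {E, S}

open subsets of A: {}, {N}; so int(A) = {N}
closure: X∖int(X∖A) = X∖{} = {E, S, N}
∂A = {E, S, N} minus {N} = {E, S}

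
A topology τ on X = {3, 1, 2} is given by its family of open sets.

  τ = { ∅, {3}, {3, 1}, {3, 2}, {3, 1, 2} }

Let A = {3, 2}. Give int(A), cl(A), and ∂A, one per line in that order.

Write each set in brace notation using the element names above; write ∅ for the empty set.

int(A) = {3, 2}
cl(A)  = {3, 1, 2}
∂A     = {1}

interior: largest open inside A is {3, 2} (from ∅, {3}, {3, 2})
cl via duality: int({1}) = ∅, so X∖∅ = {3, 1, 2}
cl∖int = {1}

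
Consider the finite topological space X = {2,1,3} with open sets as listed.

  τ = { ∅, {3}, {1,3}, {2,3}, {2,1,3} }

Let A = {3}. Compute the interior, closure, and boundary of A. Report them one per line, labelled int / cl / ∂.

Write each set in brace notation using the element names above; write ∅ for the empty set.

int(A) = {3}
cl(A)  = {2,1,3}
∂A     = {2,1}

interior: largest open inside A is {3} (from ∅, {3})
cl via duality: int({2,1}) = ∅, so X∖∅ = {2,1,3}
cl∖int = {2,1}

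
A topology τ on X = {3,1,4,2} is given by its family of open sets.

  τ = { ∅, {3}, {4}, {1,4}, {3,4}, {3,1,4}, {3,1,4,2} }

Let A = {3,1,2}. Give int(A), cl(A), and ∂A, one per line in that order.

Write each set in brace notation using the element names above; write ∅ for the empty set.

int(A) = {3}
cl(A)  = {3,1,2}
∂A     = {1,2}

opens ⊆ A: ∅, {3}; union → int = {3}
complement {4}; its interior {4}; cl(A) = X∖{4} = {3,1,2}
boundary = {3,1,2} ∖ {3} = {1,2}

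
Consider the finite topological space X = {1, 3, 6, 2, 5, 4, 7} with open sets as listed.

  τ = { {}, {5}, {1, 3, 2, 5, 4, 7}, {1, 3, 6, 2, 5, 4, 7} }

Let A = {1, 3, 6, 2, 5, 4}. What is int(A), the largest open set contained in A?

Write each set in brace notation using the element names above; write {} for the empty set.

{5}

opens ⊆ A: {}, {5}; union → int = {5}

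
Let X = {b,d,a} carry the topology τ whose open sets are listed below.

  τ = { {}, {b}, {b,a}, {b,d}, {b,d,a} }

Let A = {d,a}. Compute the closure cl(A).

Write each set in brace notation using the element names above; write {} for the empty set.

{d,a}

complement {b}; its interior {b}; cl(A) = X∖{b} = {d,a}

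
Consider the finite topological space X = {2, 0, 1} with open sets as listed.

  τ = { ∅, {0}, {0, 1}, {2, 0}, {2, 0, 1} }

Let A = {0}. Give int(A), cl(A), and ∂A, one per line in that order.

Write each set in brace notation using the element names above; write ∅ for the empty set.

opens ⊆ A: ∅, {0}; union → int = {0}
complement {2, 1}; its interior ∅; cl(A) = X∖∅ = {2, 0, 1}
boundary = {2, 0, 1} ∖ {0} = {2, 1}

int(A) = {0}
cl(A)  = {2, 0, 1}
∂A     = {2, 1}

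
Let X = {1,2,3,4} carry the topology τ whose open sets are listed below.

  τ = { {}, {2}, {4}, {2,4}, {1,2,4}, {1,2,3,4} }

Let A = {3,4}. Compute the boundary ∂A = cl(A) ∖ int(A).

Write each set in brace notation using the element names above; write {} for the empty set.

open subsets of A: {}, {4}; so int(A) = {4}
closure: X∖int(X∖A) = X∖{2} = {1,3,4}
∂A = {1,3,4} minus {4} = {1,3}

{1,3}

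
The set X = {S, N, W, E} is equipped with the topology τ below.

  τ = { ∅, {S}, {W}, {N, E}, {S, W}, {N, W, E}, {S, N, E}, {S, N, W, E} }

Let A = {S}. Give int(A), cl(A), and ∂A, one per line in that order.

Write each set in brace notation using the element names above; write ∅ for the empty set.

int(A) = {S}
cl(A)  = {S}
∂A     = ∅

opens ⊆ A: ∅, {S}; union → int = {S}
complement {N, W, E}; its interior {N, W, E}; cl(A) = X∖{N, W, E} = {S}
boundary = {S} ∖ {S} = ∅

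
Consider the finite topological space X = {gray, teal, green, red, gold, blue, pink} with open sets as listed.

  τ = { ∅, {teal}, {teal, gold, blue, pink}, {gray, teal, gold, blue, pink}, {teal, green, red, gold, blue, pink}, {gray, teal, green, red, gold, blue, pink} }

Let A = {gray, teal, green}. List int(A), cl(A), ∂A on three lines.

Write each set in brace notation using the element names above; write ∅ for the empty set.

open subsets of A: ∅, {teal}; so int(A) = {teal}
closure: X∖int(X∖A) = X∖∅ = {gray, teal, green, red, gold, blue, pink}
∂A = {gray, teal, green, red, gold, blue, pink} minus {teal} = {gray, green, red, gold, blue, pink}

int(A) = {teal}
cl(A)  = {gray, teal, green, red, gold, blue, pink}
∂A     = {gray, green, red, gold, blue, pink}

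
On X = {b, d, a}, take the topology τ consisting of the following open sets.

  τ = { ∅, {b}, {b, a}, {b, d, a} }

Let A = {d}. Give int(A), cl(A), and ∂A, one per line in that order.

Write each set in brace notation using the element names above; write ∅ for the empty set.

opens ⊆ A: ∅; union → int = ∅
complement {b, a}; its interior {b, a}; cl(A) = X∖{b, a} = {d}
boundary = {d} ∖ ∅ = {d}

int(A) = ∅
cl(A)  = {d}
∂A     = {d}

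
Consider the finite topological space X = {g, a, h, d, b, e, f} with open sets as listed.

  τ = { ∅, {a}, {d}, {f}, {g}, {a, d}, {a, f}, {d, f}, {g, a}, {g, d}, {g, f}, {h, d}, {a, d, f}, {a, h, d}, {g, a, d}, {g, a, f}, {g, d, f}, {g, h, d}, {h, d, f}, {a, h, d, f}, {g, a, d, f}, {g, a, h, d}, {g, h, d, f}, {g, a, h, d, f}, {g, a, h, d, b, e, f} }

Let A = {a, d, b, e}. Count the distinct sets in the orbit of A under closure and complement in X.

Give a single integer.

closure: X∖int(X∖A) = X∖{g, f} = {a, h, d, b, e}
Let k=closure and c=complement:
  1. A     = {a, d, b, e}
  2. kA    = {a, h, d, b, e}
  3. cA    = {g, h, f}
  4. ckA   = {g, f}
  5. kcA   = {g, h, b, e, f}
  6. kckA  = {g, b, e, f}
  7. ckcA  = {a, d}
  8. ckckA = {a, h, d}
— saturated at 8

8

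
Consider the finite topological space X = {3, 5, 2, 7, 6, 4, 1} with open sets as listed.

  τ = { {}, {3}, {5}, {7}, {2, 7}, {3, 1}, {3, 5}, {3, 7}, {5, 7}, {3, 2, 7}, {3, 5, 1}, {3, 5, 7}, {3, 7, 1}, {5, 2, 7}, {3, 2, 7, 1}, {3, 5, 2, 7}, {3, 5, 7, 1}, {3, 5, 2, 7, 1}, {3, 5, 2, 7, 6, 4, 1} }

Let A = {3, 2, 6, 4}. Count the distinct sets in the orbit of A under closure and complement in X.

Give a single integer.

cl via duality: int({5, 7, 1}) = {5, 7}, so X∖{5, 7} = {3, 2, 6, 4, 1}
Write k for closure, c for complement:
  1. A     = {3, 2, 6, 4}
  2. kA    = {3, 2, 6, 4, 1}
  3. cA    = {5, 7, 1}
  4. ckA   = {5, 7}
  5. kcA   = {5, 2, 7, 6, 4, 1}
  6. kckA  = {5, 2, 7, 6, 4}
  7. ckcA  = {3}
  8. ckckA = {3, 1}
  9. kckcA = {3, 6, 4, 1}
  10. ckckcA = {5, 2, 7}
applying k or c yields no new set

10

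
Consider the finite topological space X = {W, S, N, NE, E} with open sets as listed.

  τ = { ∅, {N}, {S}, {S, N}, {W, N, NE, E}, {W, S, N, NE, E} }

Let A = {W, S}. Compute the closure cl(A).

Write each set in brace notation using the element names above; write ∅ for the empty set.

{W, S, NE, E}

X∖A={N, NE, E}, int(X∖A)={N}, hence cl(A)={W, S, NE, E}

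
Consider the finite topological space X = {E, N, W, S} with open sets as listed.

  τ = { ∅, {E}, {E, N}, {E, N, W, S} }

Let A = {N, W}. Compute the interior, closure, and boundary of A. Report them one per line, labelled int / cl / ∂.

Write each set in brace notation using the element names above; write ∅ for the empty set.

int(A) = ∅
cl(A)  = {N, W, S}
∂A     = {N, W, S}

open subsets of A: ∅; so int(A) = ∅
closure: X∖int(X∖A) = X∖{E} = {N, W, S}
∂A = {N, W, S} minus ∅ = {N, W, S}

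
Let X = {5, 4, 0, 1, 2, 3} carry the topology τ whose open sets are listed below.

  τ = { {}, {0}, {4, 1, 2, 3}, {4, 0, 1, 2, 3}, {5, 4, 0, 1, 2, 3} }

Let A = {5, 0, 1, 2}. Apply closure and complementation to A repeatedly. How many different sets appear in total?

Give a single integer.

8

closure: X∖int(X∖A) = X∖{} = {5, 4, 0, 1, 2, 3}
Let k=closure and c=complement:
  1. A     = {5, 0, 1, 2}
  2. kA    = {5, 4, 0, 1, 2, 3}
  3. cA    = {4, 3}
  4. ckA   = {}
  5. kcA   = {5, 4, 1, 2, 3}
  6. ckcA  = {0}
  7. kckcA = {5, 0}
  8. ckckcA = {4, 1, 2, 3}
— saturated at 8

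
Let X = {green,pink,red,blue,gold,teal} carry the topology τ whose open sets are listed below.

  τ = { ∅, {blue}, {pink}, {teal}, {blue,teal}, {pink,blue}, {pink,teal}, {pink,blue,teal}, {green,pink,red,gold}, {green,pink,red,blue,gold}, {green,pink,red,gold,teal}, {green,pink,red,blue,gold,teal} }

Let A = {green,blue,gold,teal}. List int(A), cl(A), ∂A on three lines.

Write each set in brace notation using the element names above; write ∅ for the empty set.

opens ⊆ A: ∅, {teal}, {blue}, {blue,teal}; union → int = {blue,teal}
complement {pink,red}; its interior {pink}; cl(A) = X∖{pink} = {green,red,blue,gold,teal}
boundary = {green,red,blue,gold,teal} ∖ {blue,teal} = {green,red,gold}

int(A) = {blue,teal}
cl(A)  = {green,red,blue,gold,teal}
∂A     = {green,red,gold}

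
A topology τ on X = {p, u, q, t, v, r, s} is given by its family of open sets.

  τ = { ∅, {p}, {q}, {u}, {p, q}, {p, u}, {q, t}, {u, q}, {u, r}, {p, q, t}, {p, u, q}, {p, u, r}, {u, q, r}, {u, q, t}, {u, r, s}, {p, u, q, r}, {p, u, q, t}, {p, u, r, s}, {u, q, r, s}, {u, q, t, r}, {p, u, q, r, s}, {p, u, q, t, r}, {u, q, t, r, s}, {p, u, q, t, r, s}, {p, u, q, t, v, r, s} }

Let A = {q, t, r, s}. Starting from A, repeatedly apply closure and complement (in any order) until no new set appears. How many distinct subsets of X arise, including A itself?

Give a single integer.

8

X∖A={p, u, v}, int(X∖A)={p, u}, hence cl(A)={q, t, v, r, s}
Orbit (k=closure, c=complement):
  1. A     = {q, t, r, s}
  2. kA    = {q, t, v, r, s}
  3. cA    = {p, u, v}
  4. ckA   = {p, u}
  5. kcA   = {p, u, v, r, s}
  6. ckcA  = {q, t}
  7. kckcA = {q, t, v}
  8. ckckcA = {p, u, r, s}
(closed under both — stop)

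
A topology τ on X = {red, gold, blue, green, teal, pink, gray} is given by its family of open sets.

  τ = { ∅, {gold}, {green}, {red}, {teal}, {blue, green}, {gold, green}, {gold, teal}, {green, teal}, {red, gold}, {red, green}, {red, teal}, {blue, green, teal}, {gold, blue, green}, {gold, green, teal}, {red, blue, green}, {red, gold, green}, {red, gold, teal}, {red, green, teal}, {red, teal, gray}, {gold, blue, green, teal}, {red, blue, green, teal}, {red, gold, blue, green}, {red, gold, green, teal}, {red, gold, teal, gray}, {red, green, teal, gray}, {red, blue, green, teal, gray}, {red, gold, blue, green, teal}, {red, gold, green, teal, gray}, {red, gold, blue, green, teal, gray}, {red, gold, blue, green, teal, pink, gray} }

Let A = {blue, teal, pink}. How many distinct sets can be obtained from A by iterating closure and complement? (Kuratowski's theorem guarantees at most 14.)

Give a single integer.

8

complement {red, gold, green, gray}; its interior {red, gold, green}; cl(A) = X∖{red, gold, green} = {blue, teal, pink, gray}
With k = closure, c = complement:
  1. A     = {blue, teal, pink}
  2. kA    = {blue, teal, pink, gray}
  3. cA    = {red, gold, green, gray}
  4. ckA   = {red, gold, green}
  5. kcA   = {red, gold, blue, green, pink, gray}
  6. ckcA  = {teal}
  7. kckcA = {teal, pink, gray}
  8. ckckcA = {red, gold, blue, green}
k, c of each give nothing new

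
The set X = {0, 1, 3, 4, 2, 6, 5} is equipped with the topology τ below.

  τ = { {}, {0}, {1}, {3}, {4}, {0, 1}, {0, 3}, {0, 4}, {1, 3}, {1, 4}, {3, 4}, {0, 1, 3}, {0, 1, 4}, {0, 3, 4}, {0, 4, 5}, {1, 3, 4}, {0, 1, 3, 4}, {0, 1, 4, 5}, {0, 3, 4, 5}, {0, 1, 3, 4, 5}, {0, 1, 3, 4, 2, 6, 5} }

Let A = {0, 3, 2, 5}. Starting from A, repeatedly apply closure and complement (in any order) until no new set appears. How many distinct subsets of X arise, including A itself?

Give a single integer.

6

closure: X∖int(X∖A) = X∖{1, 4} = {0, 3, 2, 6, 5}
Let k=closure and c=complement:
  1. A     = {0, 3, 2, 5}
  2. kA    = {0, 3, 2, 6, 5}
  3. cA    = {1, 4, 6}
  4. ckA   = {1, 4}
  5. kcA   = {1, 4, 2, 6, 5}
  6. ckcA  = {0, 3}
— saturated at 6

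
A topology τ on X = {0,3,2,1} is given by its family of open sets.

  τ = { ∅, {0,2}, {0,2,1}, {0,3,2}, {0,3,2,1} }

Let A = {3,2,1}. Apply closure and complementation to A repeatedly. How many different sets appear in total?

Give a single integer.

cl via duality: int({0}) = ∅, so X∖∅ = {0,3,2,1}
Write k for closure, c for complement:
  1. A     = {3,2,1}
  2. kA    = {0,3,2,1}
  3. cA    = {0}
  4. ckA   = ∅
applying k or c yields no new set

4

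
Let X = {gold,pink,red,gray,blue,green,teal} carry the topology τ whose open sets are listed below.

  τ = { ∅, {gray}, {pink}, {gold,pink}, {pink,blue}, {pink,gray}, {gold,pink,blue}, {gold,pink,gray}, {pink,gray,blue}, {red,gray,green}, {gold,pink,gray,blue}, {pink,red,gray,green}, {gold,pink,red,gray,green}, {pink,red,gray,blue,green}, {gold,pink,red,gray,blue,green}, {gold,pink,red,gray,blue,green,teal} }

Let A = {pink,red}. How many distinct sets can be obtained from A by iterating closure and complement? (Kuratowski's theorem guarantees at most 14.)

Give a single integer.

10

X∖A={gold,gray,blue,green,teal}, int(X∖A)={gray}, hence cl(A)={gold,pink,red,blue,green,teal}
Orbit (k=closure, c=complement):
  1. A     = {pink,red}
  2. kA    = {gold,pink,red,blue,green,teal}
  3. cA    = {gold,gray,blue,green,teal}
  4. ckA   = {gray}
  5. kcA   = {gold,red,gray,blue,green,teal}
  6. kckA  = {red,gray,green,teal}
  7. ckcA  = {pink}
  8. ckckA = {gold,pink,blue}
  9. kckcA = {gold,pink,blue,teal}
  10. ckckcA = {red,gray,green}
(closed under both — stop)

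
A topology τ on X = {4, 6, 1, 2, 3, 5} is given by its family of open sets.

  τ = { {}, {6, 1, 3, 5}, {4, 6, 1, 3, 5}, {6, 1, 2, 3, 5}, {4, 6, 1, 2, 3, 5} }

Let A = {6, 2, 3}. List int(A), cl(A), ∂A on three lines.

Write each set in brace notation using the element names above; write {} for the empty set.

open subsets of A: {}; so int(A) = {}
closure: X∖int(X∖A) = X∖{} = {4, 6, 1, 2, 3, 5}
∂A = {4, 6, 1, 2, 3, 5} minus {} = {4, 6, 1, 2, 3, 5}

int(A) = {}
cl(A)  = {4, 6, 1, 2, 3, 5}
∂A     = {4, 6, 1, 2, 3, 5}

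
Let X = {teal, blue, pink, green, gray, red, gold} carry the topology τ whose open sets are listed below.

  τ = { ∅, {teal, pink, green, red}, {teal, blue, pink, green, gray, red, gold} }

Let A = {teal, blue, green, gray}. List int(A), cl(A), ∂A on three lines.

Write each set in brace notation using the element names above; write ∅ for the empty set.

U open, U⊆A: ∅. int(A) = ⋃ = ∅
X∖A={pink, red, gold}, int(X∖A)=∅, hence cl(A)={teal, blue, pink, green, gray, red, gold}
∂A: remove int from cl → {teal, blue, pink, green, gray, red, gold}

int(A) = ∅
cl(A)  = {teal, blue, pink, green, gray, red, gold}
∂A     = {teal, blue, pink, green, gray, red, gold}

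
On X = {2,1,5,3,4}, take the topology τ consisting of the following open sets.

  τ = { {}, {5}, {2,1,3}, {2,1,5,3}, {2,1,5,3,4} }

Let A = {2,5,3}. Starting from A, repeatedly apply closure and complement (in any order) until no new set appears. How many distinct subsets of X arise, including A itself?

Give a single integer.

8

closure: X∖int(X∖A) = X∖{} = {2,1,5,3,4}
Let k=closure and c=complement:
  1. A     = {2,5,3}
  2. kA    = {2,1,5,3,4}
  3. cA    = {1,4}
  4. ckA   = {}
  5. kcA   = {2,1,3,4}
  6. ckcA  = {5}
  7. kckcA = {5,4}
  8. ckckcA = {2,1,3}
— saturated at 8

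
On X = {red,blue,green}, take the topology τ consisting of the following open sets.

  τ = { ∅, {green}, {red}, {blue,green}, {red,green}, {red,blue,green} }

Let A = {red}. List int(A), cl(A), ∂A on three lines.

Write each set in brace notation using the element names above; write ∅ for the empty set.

U open, U⊆A: ∅, {red}. int(A) = ⋃ = {red}
X∖A={blue,green}, int(X∖A)={blue,green}, hence cl(A)={red}
∂A: remove int from cl → ∅

int(A) = {red}
cl(A)  = {red}
∂A     = ∅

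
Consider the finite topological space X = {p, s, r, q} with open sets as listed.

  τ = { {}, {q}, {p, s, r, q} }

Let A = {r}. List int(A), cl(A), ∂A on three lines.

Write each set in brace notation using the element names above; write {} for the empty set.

open subsets of A: {}; so int(A) = {}
closure: X∖int(X∖A) = X∖{q} = {p, s, r}
∂A = {p, s, r} minus {} = {p, s, r}

int(A) = {}
cl(A)  = {p, s, r}
∂A     = {p, s, r}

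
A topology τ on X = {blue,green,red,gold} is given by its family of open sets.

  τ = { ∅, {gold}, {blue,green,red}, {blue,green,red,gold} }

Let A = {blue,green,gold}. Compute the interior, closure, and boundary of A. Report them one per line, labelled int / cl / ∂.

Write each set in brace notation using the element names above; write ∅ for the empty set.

U open, U⊆A: ∅, {gold}. int(A) = ⋃ = {gold}
X∖A={red}, int(X∖A)=∅, hence cl(A)={blue,green,red,gold}
∂A: remove int from cl → {blue,green,red}

int(A) = {gold}
cl(A)  = {blue,green,red,gold}
∂A     = {blue,green,red}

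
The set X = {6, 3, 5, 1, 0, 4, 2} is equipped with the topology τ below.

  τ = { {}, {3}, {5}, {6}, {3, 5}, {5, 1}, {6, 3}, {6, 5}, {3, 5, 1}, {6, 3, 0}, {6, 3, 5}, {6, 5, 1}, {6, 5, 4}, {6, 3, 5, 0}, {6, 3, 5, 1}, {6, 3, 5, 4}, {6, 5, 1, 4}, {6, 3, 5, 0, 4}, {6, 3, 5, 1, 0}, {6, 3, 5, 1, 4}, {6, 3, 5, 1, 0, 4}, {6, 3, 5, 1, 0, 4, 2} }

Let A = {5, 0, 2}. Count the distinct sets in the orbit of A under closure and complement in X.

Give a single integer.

cl via duality: int({6, 3, 1, 4}) = {6, 3}, so X∖{6, 3} = {5, 1, 0, 4, 2}
Write k for closure, c for complement:
  1. A     = {5, 0, 2}
  2. kA    = {5, 1, 0, 4, 2}
  3. cA    = {6, 3, 1, 4}
  4. ckA   = {6, 3}
  5. kcA   = {6, 3, 1, 0, 4, 2}
  6. kckA  = {6, 3, 0, 4, 2}
  7. ckcA  = {5}
  8. ckckA = {5, 1}
  9. kckcA = {5, 1, 4, 2}
  10. ckckcA = {6, 3, 0}
applying k or c yields no new set

10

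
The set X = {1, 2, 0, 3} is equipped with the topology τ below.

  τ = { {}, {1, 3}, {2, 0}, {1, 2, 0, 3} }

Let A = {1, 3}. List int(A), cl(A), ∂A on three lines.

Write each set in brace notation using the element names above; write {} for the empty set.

open subsets of A: {}, {1, 3}; so int(A) = {1, 3}
closure: X∖int(X∖A) = X∖{2, 0} = {1, 3}
∂A = {1, 3} minus {1, 3} = {}

int(A) = {1, 3}
cl(A)  = {1, 3}
∂A     = {}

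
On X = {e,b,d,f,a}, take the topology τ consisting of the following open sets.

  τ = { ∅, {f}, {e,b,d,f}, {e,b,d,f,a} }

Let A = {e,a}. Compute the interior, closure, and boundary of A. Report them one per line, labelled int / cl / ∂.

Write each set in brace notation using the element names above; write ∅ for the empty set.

int(A) = ∅
cl(A)  = {e,b,d,a}
∂A     = {e,b,d,a}

opens ⊆ A: ∅; union → int = ∅
complement {b,d,f}; its interior {f}; cl(A) = X∖{f} = {e,b,d,a}
boundary = {e,b,d,a} ∖ ∅ = {e,b,d,a}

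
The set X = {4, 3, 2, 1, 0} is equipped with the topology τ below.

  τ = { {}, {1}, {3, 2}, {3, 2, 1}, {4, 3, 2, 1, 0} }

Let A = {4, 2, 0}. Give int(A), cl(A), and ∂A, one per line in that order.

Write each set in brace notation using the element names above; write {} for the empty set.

int(A) = {}
cl(A)  = {4, 3, 2, 0}
∂A     = {4, 3, 2, 0}

opens ⊆ A: {}; union → int = {}
complement {3, 1}; its interior {1}; cl(A) = X∖{1} = {4, 3, 2, 0}
boundary = {4, 3, 2, 0} ∖ {} = {4, 3, 2, 0}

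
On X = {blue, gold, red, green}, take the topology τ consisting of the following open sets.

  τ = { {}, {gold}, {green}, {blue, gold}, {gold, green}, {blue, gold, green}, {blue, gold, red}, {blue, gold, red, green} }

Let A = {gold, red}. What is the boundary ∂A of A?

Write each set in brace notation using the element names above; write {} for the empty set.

{blue, red}

interior: largest open inside A is {gold} (from {}, {gold})
cl via duality: int({blue, green}) = {green}, so X∖{green} = {blue, gold, red}
cl∖int = {blue, red}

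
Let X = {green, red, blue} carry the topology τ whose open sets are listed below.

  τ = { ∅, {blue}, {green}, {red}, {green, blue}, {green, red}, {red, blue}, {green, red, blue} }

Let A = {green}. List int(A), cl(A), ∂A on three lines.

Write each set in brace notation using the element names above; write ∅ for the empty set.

int(A) = {green}
cl(A)  = {green}
∂A     = ∅

opens ⊆ A: ∅, {green}; union → int = {green}
complement {red, blue}; its interior {red, blue}; cl(A) = X∖{red, blue} = {green}
boundary = {green} ∖ {green} = ∅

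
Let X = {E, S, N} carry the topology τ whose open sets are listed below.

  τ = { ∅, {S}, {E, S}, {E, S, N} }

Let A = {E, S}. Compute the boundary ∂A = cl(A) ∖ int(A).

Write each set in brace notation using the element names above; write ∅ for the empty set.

{N}

interior: largest open inside A is {E, S} (from ∅, {S}, {E, S})
cl via duality: int({N}) = ∅, so X∖∅ = {E, S, N}
cl∖int = {N}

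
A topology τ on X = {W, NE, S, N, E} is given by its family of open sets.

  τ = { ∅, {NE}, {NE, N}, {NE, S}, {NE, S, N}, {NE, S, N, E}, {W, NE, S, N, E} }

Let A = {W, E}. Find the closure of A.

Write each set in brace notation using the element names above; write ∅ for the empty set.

X∖A={NE, S, N}, int(X∖A)={NE, S, N}, hence cl(A)={W, E}

{W, E}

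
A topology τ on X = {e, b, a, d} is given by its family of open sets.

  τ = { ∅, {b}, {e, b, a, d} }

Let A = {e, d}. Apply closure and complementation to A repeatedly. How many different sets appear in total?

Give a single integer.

X∖A={b, a}, int(X∖A)={b}, hence cl(A)={e, a, d}
Orbit (k=closure, c=complement):
  1. A     = {e, d}
  2. kA    = {e, a, d}
  3. cA    = {b, a}
  4. ckA   = {b}
  5. kcA   = {e, b, a, d}
  6. ckcA  = ∅
(closed under both — stop)

6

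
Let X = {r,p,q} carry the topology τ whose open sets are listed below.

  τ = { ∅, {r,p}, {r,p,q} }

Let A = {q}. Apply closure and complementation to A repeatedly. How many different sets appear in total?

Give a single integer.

4

X∖A={r,p}, int(X∖A)={r,p}, hence cl(A)={q}
Orbit (k=closure, c=complement):
  1. A     = {q}
  2. cA    = {r,p}
  3. kcA   = {r,p,q}
  4. ckcA  = ∅
(closed under both — stop)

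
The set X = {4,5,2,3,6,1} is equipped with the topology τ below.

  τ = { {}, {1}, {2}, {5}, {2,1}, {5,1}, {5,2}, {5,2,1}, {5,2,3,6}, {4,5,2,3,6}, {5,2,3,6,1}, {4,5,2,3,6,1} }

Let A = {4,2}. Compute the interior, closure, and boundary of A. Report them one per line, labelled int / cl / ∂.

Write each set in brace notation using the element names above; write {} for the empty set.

interior: largest open inside A is {2} (from {}, {2})
cl via duality: int({5,3,6,1}) = {5,1}, so X∖{5,1} = {4,2,3,6}
cl∖int = {4,3,6}

int(A) = {2}
cl(A)  = {4,2,3,6}
∂A     = {4,3,6}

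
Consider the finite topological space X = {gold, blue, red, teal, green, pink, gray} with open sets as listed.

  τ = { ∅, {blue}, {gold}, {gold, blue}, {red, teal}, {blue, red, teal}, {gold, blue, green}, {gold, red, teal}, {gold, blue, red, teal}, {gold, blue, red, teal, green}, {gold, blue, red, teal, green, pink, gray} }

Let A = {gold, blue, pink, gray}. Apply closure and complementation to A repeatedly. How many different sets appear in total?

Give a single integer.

complement {red, teal, green}; its interior {red, teal}; cl(A) = X∖{red, teal} = {gold, blue, green, pink, gray}
With k = closure, c = complement:
  1. A     = {gold, blue, pink, gray}
  2. kA    = {gold, blue, green, pink, gray}
  3. cA    = {red, teal, green}
  4. ckA   = {red, teal}
  5. kcA   = {red, teal, green, pink, gray}
  6. kckA  = {red, teal, pink, gray}
  7. ckcA  = {gold, blue}
  8. ckckA = {gold, blue, green}
k, c of each give nothing new

8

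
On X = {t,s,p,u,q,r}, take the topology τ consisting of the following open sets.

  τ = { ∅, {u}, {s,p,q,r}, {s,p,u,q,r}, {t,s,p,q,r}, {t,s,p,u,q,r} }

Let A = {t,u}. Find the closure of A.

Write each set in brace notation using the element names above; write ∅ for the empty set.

cl via duality: int({s,p,q,r}) = {s,p,q,r}, so X∖{s,p,q,r} = {t,u}

{t,u}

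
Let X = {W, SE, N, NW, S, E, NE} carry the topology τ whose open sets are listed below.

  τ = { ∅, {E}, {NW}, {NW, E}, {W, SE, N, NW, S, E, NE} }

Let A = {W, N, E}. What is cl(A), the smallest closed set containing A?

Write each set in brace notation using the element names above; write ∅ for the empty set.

complement {SE, NW, S, NE}; its interior {NW}; cl(A) = X∖{NW} = {W, SE, N, S, E, NE}

{W, SE, N, S, E, NE}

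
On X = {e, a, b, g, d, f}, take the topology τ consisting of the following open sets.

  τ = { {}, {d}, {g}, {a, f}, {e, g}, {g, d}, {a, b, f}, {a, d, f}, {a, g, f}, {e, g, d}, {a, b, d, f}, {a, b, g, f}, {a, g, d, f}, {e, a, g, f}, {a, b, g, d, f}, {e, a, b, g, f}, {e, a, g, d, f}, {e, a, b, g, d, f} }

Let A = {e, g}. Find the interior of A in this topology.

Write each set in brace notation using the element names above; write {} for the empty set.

open subsets of A: {}, {g}, {e, g}; so int(A) = {e, g}

{e, g}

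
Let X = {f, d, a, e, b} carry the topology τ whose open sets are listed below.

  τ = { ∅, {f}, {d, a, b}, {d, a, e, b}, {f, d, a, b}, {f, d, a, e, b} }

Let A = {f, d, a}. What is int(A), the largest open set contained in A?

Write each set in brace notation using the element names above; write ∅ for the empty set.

{f}

open subsets of A: ∅, {f}; so int(A) = {f}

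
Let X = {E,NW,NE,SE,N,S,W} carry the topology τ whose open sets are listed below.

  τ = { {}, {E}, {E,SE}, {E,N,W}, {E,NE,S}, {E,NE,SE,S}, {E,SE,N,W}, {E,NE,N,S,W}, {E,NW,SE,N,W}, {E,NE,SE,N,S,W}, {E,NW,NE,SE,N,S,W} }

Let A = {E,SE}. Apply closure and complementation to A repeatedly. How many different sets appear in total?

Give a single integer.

X∖A={NW,NE,N,S,W}, int(X∖A)={}, hence cl(A)={E,NW,NE,SE,N,S,W}
Orbit (k=closure, c=complement):
  1. A     = {E,SE}
  2. kA    = {E,NW,NE,SE,N,S,W}
  3. cA    = {NW,NE,N,S,W}
  4. ckA   = {}
(closed under both — stop)

4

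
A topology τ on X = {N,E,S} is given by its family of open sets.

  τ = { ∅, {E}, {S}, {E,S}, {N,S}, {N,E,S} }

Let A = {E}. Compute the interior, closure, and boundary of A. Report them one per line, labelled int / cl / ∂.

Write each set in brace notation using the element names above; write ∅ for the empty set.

int(A) = {E}
cl(A)  = {E}
∂A     = ∅

interior: largest open inside A is {E} (from ∅, {E})
cl via duality: int({N,S}) = {N,S}, so X∖{N,S} = {E}
cl∖int = ∅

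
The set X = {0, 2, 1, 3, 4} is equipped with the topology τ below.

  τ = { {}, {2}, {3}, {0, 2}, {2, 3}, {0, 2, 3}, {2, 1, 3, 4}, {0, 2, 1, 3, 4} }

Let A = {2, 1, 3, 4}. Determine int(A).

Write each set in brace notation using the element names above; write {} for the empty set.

interior: largest open inside A is {2, 1, 3, 4} (from {}, {2}, {3}, {2, 3}, {2, 1, 3, 4})

{2, 1, 3, 4}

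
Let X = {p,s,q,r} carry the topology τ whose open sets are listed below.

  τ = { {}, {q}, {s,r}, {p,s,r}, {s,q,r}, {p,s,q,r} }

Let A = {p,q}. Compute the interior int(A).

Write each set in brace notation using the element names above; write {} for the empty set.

open subsets of A: {}, {q}; so int(A) = {q}

{q}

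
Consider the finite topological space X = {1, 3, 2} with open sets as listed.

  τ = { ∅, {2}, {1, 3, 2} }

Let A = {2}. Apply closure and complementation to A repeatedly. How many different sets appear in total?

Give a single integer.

4

cl via duality: int({1, 3}) = ∅, so X∖∅ = {1, 3, 2}
Write k for closure, c for complement:
  1. A     = {2}
  2. kA    = {1, 3, 2}
  3. cA    = {1, 3}
  4. ckA   = ∅
applying k or c yields no new set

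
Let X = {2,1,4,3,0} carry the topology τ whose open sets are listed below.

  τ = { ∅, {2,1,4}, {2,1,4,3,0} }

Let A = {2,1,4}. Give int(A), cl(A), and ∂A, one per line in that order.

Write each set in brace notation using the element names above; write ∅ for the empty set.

interior: largest open inside A is {2,1,4} (from ∅, {2,1,4})
cl via duality: int({3,0}) = ∅, so X∖∅ = {2,1,4,3,0}
cl∖int = {3,0}

int(A) = {2,1,4}
cl(A)  = {2,1,4,3,0}
∂A     = {3,0}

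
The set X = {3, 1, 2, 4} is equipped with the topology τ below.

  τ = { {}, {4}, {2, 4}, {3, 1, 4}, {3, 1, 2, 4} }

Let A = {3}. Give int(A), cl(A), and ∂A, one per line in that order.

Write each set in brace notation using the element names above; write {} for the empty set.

interior: largest open inside A is {} (from {})
cl via duality: int({1, 2, 4}) = {2, 4}, so X∖{2, 4} = {3, 1}
cl∖int = {3, 1}

int(A) = {}
cl(A)  = {3, 1}
∂A     = {3, 1}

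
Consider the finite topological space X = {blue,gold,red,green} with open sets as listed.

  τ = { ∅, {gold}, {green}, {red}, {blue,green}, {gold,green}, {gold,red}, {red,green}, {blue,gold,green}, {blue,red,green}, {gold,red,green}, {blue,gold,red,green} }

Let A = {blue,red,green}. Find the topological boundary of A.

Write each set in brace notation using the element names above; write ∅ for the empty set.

open subsets of A: ∅, {red}, {green}, {blue,green}, {red,green}, {blue,red,green}; so int(A) = {blue,red,green}
closure: X∖int(X∖A) = X∖{gold} = {blue,red,green}
∂A = {blue,red,green} minus {blue,red,green} = ∅

∅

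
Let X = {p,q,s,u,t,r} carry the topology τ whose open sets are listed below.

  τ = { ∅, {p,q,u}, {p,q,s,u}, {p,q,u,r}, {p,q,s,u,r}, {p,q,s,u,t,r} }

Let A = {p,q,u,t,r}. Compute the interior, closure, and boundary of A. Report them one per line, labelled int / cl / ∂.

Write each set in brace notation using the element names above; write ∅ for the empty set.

open subsets of A: ∅, {p,q,u}, {p,q,u,r}; so int(A) = {p,q,u,r}
closure: X∖int(X∖A) = X∖∅ = {p,q,s,u,t,r}
∂A = {p,q,s,u,t,r} minus {p,q,u,r} = {s,t}

int(A) = {p,q,u,r}
cl(A)  = {p,q,s,u,t,r}
∂A     = {s,t}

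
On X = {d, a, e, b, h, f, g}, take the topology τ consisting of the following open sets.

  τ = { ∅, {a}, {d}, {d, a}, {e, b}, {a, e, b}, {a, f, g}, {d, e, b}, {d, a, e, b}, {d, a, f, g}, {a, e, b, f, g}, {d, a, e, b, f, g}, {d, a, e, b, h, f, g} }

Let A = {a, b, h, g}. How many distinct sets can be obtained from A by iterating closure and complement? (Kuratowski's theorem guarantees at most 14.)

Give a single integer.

12

complement {d, e, f}; its interior {d}; cl(A) = X∖{d} = {a, e, b, h, f, g}
With k = closure, c = complement:
  1. A     = {a, b, h, g}
  2. kA    = {a, e, b, h, f, g}
  3. cA    = {d, e, f}
  4. ckA   = {d}
  5. kcA   = {d, e, b, h, f, g}
  6. kckA  = {d, h}
  7. ckcA  = {a}
  8. ckckA = {a, e, b, f, g}
  9. kckcA = {a, h, f, g}
  10. ckckcA = {d, e, b}
  11. kckckcA = {d, e, b, h}
  12. ckckckcA = {a, f, g}
k, c of each give nothing new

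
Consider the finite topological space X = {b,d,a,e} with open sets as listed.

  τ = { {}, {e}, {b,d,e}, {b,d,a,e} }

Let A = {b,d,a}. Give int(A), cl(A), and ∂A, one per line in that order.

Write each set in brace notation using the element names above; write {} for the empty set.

int(A) = {}
cl(A)  = {b,d,a}
∂A     = {b,d,a}

opens ⊆ A: {}; union → int = {}
complement {e}; its interior {e}; cl(A) = X∖{e} = {b,d,a}
boundary = {b,d,a} ∖ {} = {b,d,a}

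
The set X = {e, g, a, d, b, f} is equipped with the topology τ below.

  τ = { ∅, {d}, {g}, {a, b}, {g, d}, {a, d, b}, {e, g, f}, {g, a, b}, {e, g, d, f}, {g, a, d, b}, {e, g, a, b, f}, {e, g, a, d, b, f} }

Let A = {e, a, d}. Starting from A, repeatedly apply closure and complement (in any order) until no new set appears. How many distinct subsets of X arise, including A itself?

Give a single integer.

8

cl via duality: int({g, b, f}) = {g}, so X∖{g} = {e, a, d, b, f}
Write k for closure, c for complement:
  1. A     = {e, a, d}
  2. kA    = {e, a, d, b, f}
  3. cA    = {g, b, f}
  4. ckA   = {g}
  5. kcA   = {e, g, a, b, f}
  6. kckA  = {e, g, f}
  7. ckcA  = {d}
  8. ckckA = {a, d, b}
applying k or c yields no new set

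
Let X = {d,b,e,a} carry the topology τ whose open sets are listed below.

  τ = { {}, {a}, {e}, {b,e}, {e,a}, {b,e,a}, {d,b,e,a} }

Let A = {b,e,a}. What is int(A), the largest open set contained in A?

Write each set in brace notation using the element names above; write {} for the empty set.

{b,e,a}

interior: largest open inside A is {b,e,a} (from {}, {e}, {a}, {e,a}, {b,e}, {b,e,a})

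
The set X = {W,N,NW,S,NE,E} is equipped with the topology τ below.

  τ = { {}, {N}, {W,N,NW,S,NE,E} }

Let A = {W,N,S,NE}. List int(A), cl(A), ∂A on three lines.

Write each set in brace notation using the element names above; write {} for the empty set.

int(A) = {N}
cl(A)  = {W,N,NW,S,NE,E}
∂A     = {W,NW,S,NE,E}

U open, U⊆A: {}, {N}. int(A) = ⋃ = {N}
X∖A={NW,E}, int(X∖A)={}, hence cl(A)={W,N,NW,S,NE,E}
∂A: remove int from cl → {W,NW,S,NE,E}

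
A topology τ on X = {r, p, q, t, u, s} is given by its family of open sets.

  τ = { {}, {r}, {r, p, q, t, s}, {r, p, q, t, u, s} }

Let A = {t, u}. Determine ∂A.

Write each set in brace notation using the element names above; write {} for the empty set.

opens ⊆ A: {}; union → int = {}
complement {r, p, q, s}; its interior {r}; cl(A) = X∖{r} = {p, q, t, u, s}
boundary = {p, q, t, u, s} ∖ {} = {p, q, t, u, s}

{p, q, t, u, s}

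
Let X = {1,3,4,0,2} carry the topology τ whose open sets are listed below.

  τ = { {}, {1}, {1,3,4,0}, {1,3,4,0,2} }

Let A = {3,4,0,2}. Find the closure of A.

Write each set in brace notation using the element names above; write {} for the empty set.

{3,4,0,2}

cl via duality: int({1}) = {1}, so X∖{1} = {3,4,0,2}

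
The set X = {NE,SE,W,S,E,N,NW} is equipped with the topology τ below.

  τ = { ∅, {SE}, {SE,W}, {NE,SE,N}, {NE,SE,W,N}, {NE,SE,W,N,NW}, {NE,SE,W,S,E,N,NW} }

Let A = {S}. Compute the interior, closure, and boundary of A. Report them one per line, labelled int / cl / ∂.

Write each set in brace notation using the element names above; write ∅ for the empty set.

open subsets of A: ∅; so int(A) = ∅
closure: X∖int(X∖A) = X∖{NE,SE,W,N,NW} = {S,E}
∂A = {S,E} minus ∅ = {S,E}

int(A) = ∅
cl(A)  = {S,E}
∂A     = {S,E}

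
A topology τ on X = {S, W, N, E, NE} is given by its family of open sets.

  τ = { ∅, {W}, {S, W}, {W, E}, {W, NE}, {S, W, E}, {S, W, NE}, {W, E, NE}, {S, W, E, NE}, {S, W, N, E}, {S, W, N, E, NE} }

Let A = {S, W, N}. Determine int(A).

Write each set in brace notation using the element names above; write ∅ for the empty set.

open subsets of A: ∅, {W}, {S, W}; so int(A) = {S, W}

{S, W}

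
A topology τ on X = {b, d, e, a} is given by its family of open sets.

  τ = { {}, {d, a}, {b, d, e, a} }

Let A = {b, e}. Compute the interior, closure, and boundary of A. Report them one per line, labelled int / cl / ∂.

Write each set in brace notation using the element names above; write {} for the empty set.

interior: largest open inside A is {} (from {})
cl via duality: int({d, a}) = {d, a}, so X∖{d, a} = {b, e}
cl∖int = {b, e}

int(A) = {}
cl(A)  = {b, e}
∂A     = {b, e}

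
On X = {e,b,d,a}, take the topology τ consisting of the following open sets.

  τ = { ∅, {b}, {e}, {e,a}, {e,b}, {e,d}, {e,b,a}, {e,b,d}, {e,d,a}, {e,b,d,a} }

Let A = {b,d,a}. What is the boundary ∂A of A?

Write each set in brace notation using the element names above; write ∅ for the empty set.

{d,a}

open subsets of A: ∅, {b}; so int(A) = {b}
closure: X∖int(X∖A) = X∖{e} = {b,d,a}
∂A = {b,d,a} minus {b} = {d,a}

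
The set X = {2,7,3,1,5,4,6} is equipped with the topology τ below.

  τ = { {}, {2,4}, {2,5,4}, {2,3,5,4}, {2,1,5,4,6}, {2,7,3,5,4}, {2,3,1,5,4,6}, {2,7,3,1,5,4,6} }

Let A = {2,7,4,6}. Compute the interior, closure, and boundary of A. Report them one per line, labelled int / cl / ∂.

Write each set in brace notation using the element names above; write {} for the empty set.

interior: largest open inside A is {2,4} (from {}, {2,4})
cl via duality: int({3,1,5}) = {}, so X∖{} = {2,7,3,1,5,4,6}
cl∖int = {7,3,1,5,6}

int(A) = {2,4}
cl(A)  = {2,7,3,1,5,4,6}
∂A     = {7,3,1,5,6}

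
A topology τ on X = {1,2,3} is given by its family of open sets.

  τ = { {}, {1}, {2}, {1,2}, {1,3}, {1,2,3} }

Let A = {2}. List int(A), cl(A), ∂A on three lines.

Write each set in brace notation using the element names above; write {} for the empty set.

int(A) = {2}
cl(A)  = {2}
∂A     = {}

interior: largest open inside A is {2} (from {}, {2})
cl via duality: int({1,3}) = {1,3}, so X∖{1,3} = {2}
cl∖int = {}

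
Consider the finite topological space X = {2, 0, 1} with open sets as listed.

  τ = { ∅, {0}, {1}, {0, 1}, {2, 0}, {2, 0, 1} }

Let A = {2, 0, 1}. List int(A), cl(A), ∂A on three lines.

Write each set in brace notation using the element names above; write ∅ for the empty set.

int(A) = {2, 0, 1}
cl(A)  = {2, 0, 1}
∂A     = ∅

opens ⊆ A: ∅, {0}, {1}, {2, 0}, {0, 1}, {2, 0, 1}; union → int = {2, 0, 1}
complement ∅; its interior ∅; cl(A) = X∖∅ = {2, 0, 1}
boundary = {2, 0, 1} ∖ {2, 0, 1} = ∅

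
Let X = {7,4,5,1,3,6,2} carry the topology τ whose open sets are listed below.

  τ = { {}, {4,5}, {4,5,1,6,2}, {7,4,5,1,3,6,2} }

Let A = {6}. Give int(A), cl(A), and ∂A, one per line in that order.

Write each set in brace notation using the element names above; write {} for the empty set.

int(A) = {}
cl(A)  = {7,1,3,6,2}
∂A     = {7,1,3,6,2}

U open, U⊆A: {}. int(A) = ⋃ = {}
X∖A={7,4,5,1,3,2}, int(X∖A)={4,5}, hence cl(A)={7,1,3,6,2}
∂A: remove int from cl → {7,1,3,6,2}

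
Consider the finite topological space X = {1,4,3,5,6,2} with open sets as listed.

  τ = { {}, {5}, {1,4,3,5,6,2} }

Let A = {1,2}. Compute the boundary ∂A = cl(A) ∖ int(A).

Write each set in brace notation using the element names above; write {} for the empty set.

{1,4,3,6,2}

U open, U⊆A: {}. int(A) = ⋃ = {}
X∖A={4,3,5,6}, int(X∖A)={5}, hence cl(A)={1,4,3,6,2}
∂A: remove int from cl → {1,4,3,6,2}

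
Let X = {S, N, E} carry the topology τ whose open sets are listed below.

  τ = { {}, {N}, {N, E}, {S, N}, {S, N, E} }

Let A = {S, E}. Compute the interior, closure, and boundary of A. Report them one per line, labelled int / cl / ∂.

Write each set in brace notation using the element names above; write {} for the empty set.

int(A) = {}
cl(A)  = {S, E}
∂A     = {S, E}

U open, U⊆A: {}. int(A) = ⋃ = {}
X∖A={N}, int(X∖A)={N}, hence cl(A)={S, E}
∂A: remove int from cl → {S, E}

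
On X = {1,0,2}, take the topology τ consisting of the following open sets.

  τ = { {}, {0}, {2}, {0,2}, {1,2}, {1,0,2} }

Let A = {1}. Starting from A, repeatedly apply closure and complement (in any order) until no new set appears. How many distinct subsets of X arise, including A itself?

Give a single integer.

4

closure: X∖int(X∖A) = X∖{0,2} = {1}
Let k=closure and c=complement:
  1. A     = {1}
  2. cA    = {0,2}
  3. kcA   = {1,0,2}
  4. ckcA  = {}
— saturated at 4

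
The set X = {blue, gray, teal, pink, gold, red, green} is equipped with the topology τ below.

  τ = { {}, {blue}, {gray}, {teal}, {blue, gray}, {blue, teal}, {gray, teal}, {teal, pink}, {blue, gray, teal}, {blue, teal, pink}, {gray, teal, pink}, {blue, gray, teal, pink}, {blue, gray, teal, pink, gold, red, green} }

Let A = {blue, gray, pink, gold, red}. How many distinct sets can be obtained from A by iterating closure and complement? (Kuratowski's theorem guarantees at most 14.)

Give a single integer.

8

cl via duality: int({teal, green}) = {teal}, so X∖{teal} = {blue, gray, pink, gold, red, green}
Write k for closure, c for complement:
  1. A     = {blue, gray, pink, gold, red}
  2. kA    = {blue, gray, pink, gold, red, green}
  3. cA    = {teal, green}
  4. ckA   = {teal}
  5. kcA   = {teal, pink, gold, red, green}
  6. ckcA  = {blue, gray}
  7. kckcA = {blue, gray, gold, red, green}
  8. ckckcA = {teal, pink}
applying k or c yields no new set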